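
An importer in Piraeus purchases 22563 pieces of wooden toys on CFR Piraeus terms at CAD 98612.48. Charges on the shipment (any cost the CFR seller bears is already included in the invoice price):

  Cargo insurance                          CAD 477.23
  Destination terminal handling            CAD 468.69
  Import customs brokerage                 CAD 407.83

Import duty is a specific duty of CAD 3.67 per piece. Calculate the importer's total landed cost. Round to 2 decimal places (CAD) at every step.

Total landed cost: CAD 182772.44

CFR: the seller pays costs through ocean freight to the destination port, but not insurance.
CIF value = CFR price + insurance = 98612.48 + 477.23 = 99089.71
Import duty = 22563 × 3.67 = 82806.21
Buyer bears: insurance 477.23 + destination terminal 468.69 + brokerage 407.83 + duty 82806.21 = 84159.96
Landed cost = invoice 98612.48 + 84159.96 = 182772.44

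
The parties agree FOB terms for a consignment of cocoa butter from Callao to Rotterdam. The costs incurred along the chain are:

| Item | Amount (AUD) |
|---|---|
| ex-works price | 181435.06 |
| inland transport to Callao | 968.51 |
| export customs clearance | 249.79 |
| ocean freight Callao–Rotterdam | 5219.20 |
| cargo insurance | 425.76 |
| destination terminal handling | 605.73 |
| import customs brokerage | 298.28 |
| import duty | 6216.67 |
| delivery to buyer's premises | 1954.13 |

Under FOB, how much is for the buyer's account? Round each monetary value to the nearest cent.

FOB: the seller bears costs until goods are on board at the origin port; the buyer bears freight, insurance and all costs thereafter.
Seller's account: goods 181435.06 + inland to port 968.51 + export clearance 249.79 = 182653.36
Buyer's account: freight 5219.20 + insurance 425.76 + destination terminal 605.73 + brokerage 298.28 + duty 6216.67 + delivery 1954.13 = 14719.77

Buyer's account: AUD 14719.77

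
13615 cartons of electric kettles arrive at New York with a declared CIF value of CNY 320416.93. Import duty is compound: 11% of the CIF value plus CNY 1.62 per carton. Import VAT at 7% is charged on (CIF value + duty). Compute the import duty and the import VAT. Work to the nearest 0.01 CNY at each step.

Import duty: CNY 57302.16; import VAT: CNY 26440.34

Ad valorem component: 320416.93 × 11% = 35245.86
Specific component: 13615 × 1.62 = 22056.30
Import duty = 35245.86 + 22056.30 = 57302.16
VAT base = CIF + duty = 320416.93 + 57302.16 = 377719.09
Import VAT = 377719.09 × 7% = 26440.34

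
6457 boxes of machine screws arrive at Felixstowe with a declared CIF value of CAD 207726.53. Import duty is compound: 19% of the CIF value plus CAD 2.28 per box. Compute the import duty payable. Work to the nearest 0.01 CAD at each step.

Import duty: CAD 54190.00

Ad valorem component: 207726.53 × 19% = 39468.04
Specific component: 6457 × 2.28 = 14721.96
Import duty = 39468.04 + 14721.96 = 54190.00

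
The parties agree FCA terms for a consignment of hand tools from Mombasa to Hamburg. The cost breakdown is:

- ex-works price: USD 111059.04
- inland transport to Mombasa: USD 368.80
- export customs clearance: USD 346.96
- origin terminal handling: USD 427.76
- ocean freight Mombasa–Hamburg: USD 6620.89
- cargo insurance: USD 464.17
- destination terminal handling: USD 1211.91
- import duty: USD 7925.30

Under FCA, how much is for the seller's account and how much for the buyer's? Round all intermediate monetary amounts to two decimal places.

Seller: USD 111774.80; buyer: USD 16650.03

FCA: the seller delivers export-cleared goods to the carrier; the buyer bears costs from that point.
Seller's account: goods 111059.04 + inland to port 368.80 + export clearance 346.96 = 111774.80
Buyer's account: origin terminal 427.76 + freight 6620.89 + insurance 464.17 + destination terminal 1211.91 + duty 7925.30 = 16650.03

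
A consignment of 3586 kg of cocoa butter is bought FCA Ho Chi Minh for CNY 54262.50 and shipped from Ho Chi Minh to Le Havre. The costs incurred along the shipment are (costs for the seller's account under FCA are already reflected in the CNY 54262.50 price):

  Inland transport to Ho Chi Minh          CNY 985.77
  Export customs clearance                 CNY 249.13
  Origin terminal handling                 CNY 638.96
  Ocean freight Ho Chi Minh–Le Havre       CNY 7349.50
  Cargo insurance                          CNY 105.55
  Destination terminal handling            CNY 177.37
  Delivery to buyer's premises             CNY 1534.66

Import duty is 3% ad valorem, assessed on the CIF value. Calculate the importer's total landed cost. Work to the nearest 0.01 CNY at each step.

Total landed cost: CNY 65939.24

FCA: the seller delivers export-cleared goods to the carrier; the buyer bears costs from that point.
Already in the invoice (seller's account under FCA): inland to port, export clearance — exclude.
CIF value = FCA price + origin terminal + freight + insurance = 54262.50 + 638.96 + 7349.50 + 105.55 = 62356.51
Import duty = 62356.51 × 3% = 1870.70
Buyer bears: origin terminal 638.96 + freight 7349.50 + insurance 105.55 + destination terminal 177.37 + delivery 1534.66 + duty 1870.70 = 11676.74
Landed cost = invoice 54262.50 + 11676.74 = 65939.24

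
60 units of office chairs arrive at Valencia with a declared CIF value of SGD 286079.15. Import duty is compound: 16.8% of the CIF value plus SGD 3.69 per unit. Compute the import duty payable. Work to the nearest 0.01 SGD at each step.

Import duty: SGD 48282.70

Ad valorem component: 286079.15 × 16.8% = 48061.30
Specific component: 60 × 3.69 = 221.40
Import duty = 48061.30 + 221.40 = 48282.70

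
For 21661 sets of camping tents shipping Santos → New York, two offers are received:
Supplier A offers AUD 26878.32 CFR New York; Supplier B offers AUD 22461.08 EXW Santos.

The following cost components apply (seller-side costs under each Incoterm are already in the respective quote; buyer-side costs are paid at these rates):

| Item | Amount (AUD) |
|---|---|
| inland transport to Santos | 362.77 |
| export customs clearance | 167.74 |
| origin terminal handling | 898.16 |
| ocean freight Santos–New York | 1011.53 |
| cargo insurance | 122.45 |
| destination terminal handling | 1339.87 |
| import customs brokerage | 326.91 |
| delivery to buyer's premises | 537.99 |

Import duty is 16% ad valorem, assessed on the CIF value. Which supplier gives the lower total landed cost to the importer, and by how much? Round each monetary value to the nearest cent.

Supplier A (CFR):
CIF value = CFR price + insurance = 26878.32 + 122.45 = 27000.77
Import duty = 27000.77 × 16% = 4320.12
Buyer bears (A): 122.45 + 1339.87 + 326.91 + 537.99 = 2327.22
Landed cost (A) = invoice 26878.32 + 2327.22 + duty 4320.12 = 33525.66
Supplier B (EXW):
CIF value = EXW price + inland to port + export clearance + origin terminal + freight + insurance = 22461.08 + 362.77 + 167.74 + 898.16 + 1011.53 + 122.45 = 25023.73
Import duty = 25023.73 × 16% = 4003.80
Buyer bears (B): 362.77 + 167.74 + 898.16 + 1011.53 + 122.45 + 1339.87 + 326.91 + 537.99 = 4767.42
Landed cost (B) = invoice 22461.08 + 4767.42 + duty 4003.80 = 31232.30
Difference = |33525.66 − 31232.30| = 2293.36

Supplier B is cheaper by AUD 2293.36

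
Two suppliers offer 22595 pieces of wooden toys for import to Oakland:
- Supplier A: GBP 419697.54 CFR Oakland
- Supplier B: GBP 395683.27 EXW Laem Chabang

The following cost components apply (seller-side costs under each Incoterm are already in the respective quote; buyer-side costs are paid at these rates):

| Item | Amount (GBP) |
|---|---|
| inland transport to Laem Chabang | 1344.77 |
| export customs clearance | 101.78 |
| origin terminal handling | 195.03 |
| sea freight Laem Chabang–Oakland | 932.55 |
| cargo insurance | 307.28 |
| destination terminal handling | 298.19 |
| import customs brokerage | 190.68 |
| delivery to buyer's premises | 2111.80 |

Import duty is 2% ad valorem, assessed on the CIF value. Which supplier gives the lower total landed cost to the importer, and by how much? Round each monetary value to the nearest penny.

Supplier A (CFR):
CIF value = CFR price + insurance = 419697.54 + 307.28 = 420004.82
Import duty = 420004.82 × 2% = 8400.10
Buyer bears (A): 307.28 + 298.19 + 190.68 + 2111.80 = 2907.95
Landed cost (A) = invoice 419697.54 + 2907.95 + duty 8400.10 = 431005.59
Supplier B (EXW):
CIF value = EXW price + inland to port + export clearance + origin terminal + freight + insurance = 395683.27 + 1344.77 + 101.78 + 195.03 + 932.55 + 307.28 = 398564.68
Import duty = 398564.68 × 2% = 7971.29
Buyer bears (B): 1344.77 + 101.78 + 195.03 + 932.55 + 307.28 + 298.19 + 190.68 + 2111.80 = 5482.08
Landed cost (B) = invoice 395683.27 + 5482.08 + duty 7971.29 = 409136.64
Difference = |431005.59 − 409136.64| = 21868.95

Supplier B is cheaper by GBP 21868.95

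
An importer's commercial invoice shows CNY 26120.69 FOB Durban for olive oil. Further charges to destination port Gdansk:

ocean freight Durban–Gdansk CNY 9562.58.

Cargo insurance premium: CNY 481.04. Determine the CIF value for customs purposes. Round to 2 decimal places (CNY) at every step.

CIF = FOB price + freight + insurance
CIF = 26120.69 + 9562.58 + 481.04 = 36164.31

CIF value: CNY 36164.31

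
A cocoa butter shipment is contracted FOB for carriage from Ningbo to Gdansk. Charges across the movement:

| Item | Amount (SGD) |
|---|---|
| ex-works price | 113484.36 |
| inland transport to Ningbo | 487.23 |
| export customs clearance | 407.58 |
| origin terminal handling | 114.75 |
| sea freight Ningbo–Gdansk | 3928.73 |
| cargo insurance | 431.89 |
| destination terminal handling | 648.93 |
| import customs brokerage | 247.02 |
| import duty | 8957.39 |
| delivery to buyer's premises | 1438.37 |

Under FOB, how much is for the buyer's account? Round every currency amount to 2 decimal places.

Buyer's account: SGD 15652.33

FOB: the seller bears costs until goods are on board at the origin port; the buyer bears freight, insurance and all costs thereafter.
Seller's account: goods 113484.36 + inland to port 487.23 + export clearance 407.58 + origin terminal 114.75 = 114493.92
Buyer's account: freight 3928.73 + insurance 431.89 + destination terminal 648.93 + brokerage 247.02 + duty 8957.39 + delivery 1438.37 = 15652.33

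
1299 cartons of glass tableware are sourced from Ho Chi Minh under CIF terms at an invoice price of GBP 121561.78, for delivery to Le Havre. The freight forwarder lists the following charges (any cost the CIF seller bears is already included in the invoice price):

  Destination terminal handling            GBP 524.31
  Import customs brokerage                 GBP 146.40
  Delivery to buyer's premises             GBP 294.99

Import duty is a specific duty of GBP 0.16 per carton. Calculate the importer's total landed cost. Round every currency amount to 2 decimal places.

CIF: the seller pays costs through ocean freight and marine insurance to the destination port.
The CIF price already equals the CIF value: 121561.78
Import duty = 1299 × 0.16 = 207.84
Buyer bears: destination terminal 524.31 + brokerage 146.40 + delivery 294.99 + duty 207.84 = 1173.54
Landed cost = invoice 121561.78 + 1173.54 = 122735.32

Total landed cost: GBP 122735.32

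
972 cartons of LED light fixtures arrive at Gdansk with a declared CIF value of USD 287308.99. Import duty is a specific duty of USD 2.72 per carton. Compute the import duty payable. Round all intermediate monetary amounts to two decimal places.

Import duty = 972 × 2.72 = 2643.84

Import duty: USD 2643.84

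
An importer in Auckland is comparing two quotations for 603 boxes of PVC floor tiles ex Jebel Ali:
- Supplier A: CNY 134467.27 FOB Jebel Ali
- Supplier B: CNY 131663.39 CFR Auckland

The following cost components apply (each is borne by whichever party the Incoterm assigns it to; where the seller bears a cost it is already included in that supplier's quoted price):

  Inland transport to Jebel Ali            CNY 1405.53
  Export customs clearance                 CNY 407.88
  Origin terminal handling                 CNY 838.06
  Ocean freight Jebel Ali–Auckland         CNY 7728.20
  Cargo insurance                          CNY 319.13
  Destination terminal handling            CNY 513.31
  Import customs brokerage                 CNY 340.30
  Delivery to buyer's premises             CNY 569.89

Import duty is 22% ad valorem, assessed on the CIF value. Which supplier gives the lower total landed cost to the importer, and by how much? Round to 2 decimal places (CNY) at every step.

Supplier B is cheaper by CNY 12849.14

Supplier A (FOB):
CIF value = FOB price + freight + insurance = 134467.27 + 7728.20 + 319.13 = 142514.60
Import duty = 142514.60 × 22% = 31353.21
Buyer bears (A): 7728.20 + 319.13 + 513.31 + 340.30 + 569.89 = 9470.83
Landed cost (A) = invoice 134467.27 + 9470.83 + duty 31353.21 = 175291.31
Supplier B (CFR):
CIF value = CFR price + insurance = 131663.39 + 319.13 = 131982.52
Import duty = 131982.52 × 22% = 29036.15
Buyer bears (B): 319.13 + 513.31 + 340.30 + 569.89 = 1742.63
Landed cost (B) = invoice 131663.39 + 1742.63 + duty 29036.15 = 162442.17
Difference = |175291.31 − 162442.17| = 12849.14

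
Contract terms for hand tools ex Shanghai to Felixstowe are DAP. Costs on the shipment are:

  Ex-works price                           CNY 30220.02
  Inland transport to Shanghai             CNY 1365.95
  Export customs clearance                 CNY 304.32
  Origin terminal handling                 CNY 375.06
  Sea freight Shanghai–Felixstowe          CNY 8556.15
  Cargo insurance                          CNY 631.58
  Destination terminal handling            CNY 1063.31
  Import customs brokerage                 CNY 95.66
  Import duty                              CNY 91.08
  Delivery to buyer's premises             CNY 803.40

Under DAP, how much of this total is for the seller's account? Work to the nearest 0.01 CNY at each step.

Seller's account: CNY 43319.79

DAP: the seller bears all costs to the named destination except import duty and clearance.
Seller's account: goods 30220.02 + inland to port 1365.95 + export clearance 304.32 + origin terminal 375.06 + freight 8556.15 + insurance 631.58 + destination terminal 1063.31 + delivery 803.40 = 43319.79
Buyer's account: brokerage 95.66 + duty 91.08 = 186.74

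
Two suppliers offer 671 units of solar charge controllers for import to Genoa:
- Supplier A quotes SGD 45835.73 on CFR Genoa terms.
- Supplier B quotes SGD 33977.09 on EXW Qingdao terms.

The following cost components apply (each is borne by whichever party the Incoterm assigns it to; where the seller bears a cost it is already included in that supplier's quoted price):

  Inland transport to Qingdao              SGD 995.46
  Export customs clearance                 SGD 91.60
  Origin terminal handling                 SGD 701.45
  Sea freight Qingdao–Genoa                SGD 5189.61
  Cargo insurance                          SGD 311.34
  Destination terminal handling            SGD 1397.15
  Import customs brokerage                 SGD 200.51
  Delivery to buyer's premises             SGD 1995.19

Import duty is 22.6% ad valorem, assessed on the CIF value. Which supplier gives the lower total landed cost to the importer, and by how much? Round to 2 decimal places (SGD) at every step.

Supplier A (CFR):
CIF value = CFR price + insurance = 45835.73 + 311.34 = 46147.07
Import duty = 46147.07 × 22.6% = 10429.24
Buyer bears (A): 311.34 + 1397.15 + 200.51 + 1995.19 = 3904.19
Landed cost (A) = invoice 45835.73 + 3904.19 + duty 10429.24 = 60169.16
Supplier B (EXW):
CIF value = EXW price + inland to port + export clearance + origin terminal + freight + insurance = 33977.09 + 995.46 + 91.60 + 701.45 + 5189.61 + 311.34 = 41266.55
Import duty = 41266.55 × 22.6% = 9326.24
Buyer bears (B): 995.46 + 91.60 + 701.45 + 5189.61 + 311.34 + 1397.15 + 200.51 + 1995.19 = 10882.31
Landed cost (B) = invoice 33977.09 + 10882.31 + duty 9326.24 = 54185.64
Difference = |60169.16 − 54185.64| = 5983.52

Supplier B is cheaper by SGD 5983.52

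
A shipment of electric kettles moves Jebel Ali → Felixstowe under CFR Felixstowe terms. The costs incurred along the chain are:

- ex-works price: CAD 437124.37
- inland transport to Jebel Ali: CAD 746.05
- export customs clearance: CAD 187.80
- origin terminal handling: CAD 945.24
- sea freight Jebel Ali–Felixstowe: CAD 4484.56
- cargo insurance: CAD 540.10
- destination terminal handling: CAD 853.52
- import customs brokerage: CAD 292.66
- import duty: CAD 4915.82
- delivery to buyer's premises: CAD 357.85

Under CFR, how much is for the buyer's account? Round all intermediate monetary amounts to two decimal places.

Buyer's account: CAD 6959.95

CFR: the seller pays costs through ocean freight to the destination port, but not insurance.
Seller's account: goods 437124.37 + inland to port 746.05 + export clearance 187.80 + origin terminal 945.24 + freight 4484.56 = 443488.02
Buyer's account: insurance 540.10 + destination terminal 853.52 + brokerage 292.66 + duty 4915.82 + delivery 357.85 = 6959.95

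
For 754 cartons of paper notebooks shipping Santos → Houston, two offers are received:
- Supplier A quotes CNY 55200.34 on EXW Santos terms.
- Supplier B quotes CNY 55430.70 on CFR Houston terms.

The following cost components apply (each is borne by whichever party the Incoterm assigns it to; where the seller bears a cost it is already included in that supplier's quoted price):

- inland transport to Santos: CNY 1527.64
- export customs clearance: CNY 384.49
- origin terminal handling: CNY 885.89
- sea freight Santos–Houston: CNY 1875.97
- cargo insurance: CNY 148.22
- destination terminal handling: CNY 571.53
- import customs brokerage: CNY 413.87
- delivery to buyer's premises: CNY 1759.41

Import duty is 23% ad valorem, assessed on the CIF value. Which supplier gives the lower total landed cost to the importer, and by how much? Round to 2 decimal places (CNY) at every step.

Supplier B is cheaper by CNY 5465.67

Supplier A (EXW):
CIF value = EXW price + inland to port + export clearance + origin terminal + freight + insurance = 55200.34 + 1527.64 + 384.49 + 885.89 + 1875.97 + 148.22 = 60022.55
Import duty = 60022.55 × 23% = 13805.19
Buyer bears (A): 1527.64 + 384.49 + 885.89 + 1875.97 + 148.22 + 571.53 + 413.87 + 1759.41 = 7567.02
Landed cost (A) = invoice 55200.34 + 7567.02 + duty 13805.19 = 76572.55
Supplier B (CFR):
CIF value = CFR price + insurance = 55430.70 + 148.22 = 55578.92
Import duty = 55578.92 × 23% = 12783.15
Buyer bears (B): 148.22 + 571.53 + 413.87 + 1759.41 = 2893.03
Landed cost (B) = invoice 55430.70 + 2893.03 + duty 12783.15 = 71106.88
Difference = |76572.55 − 71106.88| = 5465.67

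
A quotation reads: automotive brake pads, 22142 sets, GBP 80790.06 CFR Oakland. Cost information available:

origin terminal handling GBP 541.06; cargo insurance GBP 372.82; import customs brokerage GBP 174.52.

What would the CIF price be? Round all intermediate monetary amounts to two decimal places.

CIF price: GBP 81162.88

Not relevant to the conversion: origin terminal — on the seller under both CFR and CIF; already in the CFR price and stays in the CIF price. brokerage — on the buyer under both terms; not part of either seller's price.
From CFR to CIF, the seller additionally bears: insurance.
CIF price = 80790.06 + 372.82 = 81162.88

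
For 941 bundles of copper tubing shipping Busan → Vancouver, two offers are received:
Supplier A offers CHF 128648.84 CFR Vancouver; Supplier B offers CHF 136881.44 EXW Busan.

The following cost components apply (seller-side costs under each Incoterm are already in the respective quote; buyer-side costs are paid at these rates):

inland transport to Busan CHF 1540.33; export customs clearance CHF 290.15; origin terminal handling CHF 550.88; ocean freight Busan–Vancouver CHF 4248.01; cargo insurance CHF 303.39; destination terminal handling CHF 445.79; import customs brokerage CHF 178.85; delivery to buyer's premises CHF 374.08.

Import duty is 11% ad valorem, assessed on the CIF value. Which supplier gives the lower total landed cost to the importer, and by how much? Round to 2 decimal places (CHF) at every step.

Supplier A is cheaper by CHF 16496.78

Supplier A (CFR):
CIF value = CFR price + insurance = 128648.84 + 303.39 = 128952.23
Import duty = 128952.23 × 11% = 14184.75
Buyer bears (A): 303.39 + 445.79 + 178.85 + 374.08 = 1302.11
Landed cost (A) = invoice 128648.84 + 1302.11 + duty 14184.75 = 144135.70
Supplier B (EXW):
CIF value = EXW price + inland to port + export clearance + origin terminal + freight + insurance = 136881.44 + 1540.33 + 290.15 + 550.88 + 4248.01 + 303.39 = 143814.20
Import duty = 143814.20 × 11% = 15819.56
Buyer bears (B): 1540.33 + 290.15 + 550.88 + 4248.01 + 303.39 + 445.79 + 178.85 + 374.08 = 7931.48
Landed cost (B) = invoice 136881.44 + 7931.48 + duty 15819.56 = 160632.48
Difference = |144135.70 − 160632.48| = 16496.78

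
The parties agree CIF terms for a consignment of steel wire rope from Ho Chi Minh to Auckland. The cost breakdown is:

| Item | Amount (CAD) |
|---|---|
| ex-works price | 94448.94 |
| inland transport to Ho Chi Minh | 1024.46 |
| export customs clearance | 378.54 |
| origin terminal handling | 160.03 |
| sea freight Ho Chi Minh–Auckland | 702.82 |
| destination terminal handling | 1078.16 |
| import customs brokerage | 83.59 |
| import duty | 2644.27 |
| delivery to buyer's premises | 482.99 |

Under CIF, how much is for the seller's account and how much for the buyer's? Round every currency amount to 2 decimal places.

Seller: CAD 96714.79; buyer: CAD 4289.01

CIF: the seller pays costs through ocean freight and marine insurance to the destination port.
Seller's account: goods 94448.94 + inland to port 1024.46 + export clearance 378.54 + origin terminal 160.03 + freight 702.82 = 96714.79
Buyer's account: destination terminal 1078.16 + brokerage 83.59 + duty 2644.27 + delivery 482.99 = 4289.01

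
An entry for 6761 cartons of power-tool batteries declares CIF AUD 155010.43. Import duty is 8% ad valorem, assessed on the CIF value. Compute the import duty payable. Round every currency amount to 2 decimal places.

Import duty = 155010.43 × 8% = 12400.83

Import duty: AUD 12400.83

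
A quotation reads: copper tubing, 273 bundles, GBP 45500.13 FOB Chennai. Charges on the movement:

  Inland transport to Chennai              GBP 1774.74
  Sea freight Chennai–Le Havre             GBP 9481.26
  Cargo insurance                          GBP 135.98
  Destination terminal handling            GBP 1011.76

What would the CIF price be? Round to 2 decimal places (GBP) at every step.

CIF price: GBP 55117.37

Not relevant to the conversion: inland to port — on the seller under both FOB and CIF; already in the FOB price and stays in the CIF price. destination terminal — on the buyer under both terms; not part of either seller's price.
From FOB to CIF, the seller additionally bears: freight, insurance.
CIF price = 45500.13 + 9481.26 + 135.98 = 55117.37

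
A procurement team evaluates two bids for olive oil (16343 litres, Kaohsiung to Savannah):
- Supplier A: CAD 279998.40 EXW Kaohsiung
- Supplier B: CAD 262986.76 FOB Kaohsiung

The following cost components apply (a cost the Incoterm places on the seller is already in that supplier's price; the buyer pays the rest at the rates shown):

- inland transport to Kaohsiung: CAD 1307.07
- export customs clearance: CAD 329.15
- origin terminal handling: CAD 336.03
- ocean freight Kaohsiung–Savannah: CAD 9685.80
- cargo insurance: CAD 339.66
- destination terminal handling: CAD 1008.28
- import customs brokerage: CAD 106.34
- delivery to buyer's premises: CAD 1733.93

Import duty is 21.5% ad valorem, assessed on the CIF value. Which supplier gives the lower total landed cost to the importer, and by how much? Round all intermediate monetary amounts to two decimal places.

Supplier A (EXW):
CIF value = EXW price + inland to port + export clearance + origin terminal + freight + insurance = 279998.40 + 1307.07 + 329.15 + 336.03 + 9685.80 + 339.66 = 291996.11
Import duty = 291996.11 × 21.5% = 62779.16
Buyer bears (A): 1307.07 + 329.15 + 336.03 + 9685.80 + 339.66 + 1008.28 + 106.34 + 1733.93 = 14846.26
Landed cost (A) = invoice 279998.40 + 14846.26 + duty 62779.16 = 357623.82
Supplier B (FOB):
CIF value = FOB price + freight + insurance = 262986.76 + 9685.80 + 339.66 = 273012.22
Import duty = 273012.22 × 21.5% = 58697.63
Buyer bears (B): 9685.80 + 339.66 + 1008.28 + 106.34 + 1733.93 = 12874.01
Landed cost (B) = invoice 262986.76 + 12874.01 + duty 58697.63 = 334558.40
Difference = |357623.82 − 334558.40| = 23065.42

Supplier B is cheaper by CAD 23065.42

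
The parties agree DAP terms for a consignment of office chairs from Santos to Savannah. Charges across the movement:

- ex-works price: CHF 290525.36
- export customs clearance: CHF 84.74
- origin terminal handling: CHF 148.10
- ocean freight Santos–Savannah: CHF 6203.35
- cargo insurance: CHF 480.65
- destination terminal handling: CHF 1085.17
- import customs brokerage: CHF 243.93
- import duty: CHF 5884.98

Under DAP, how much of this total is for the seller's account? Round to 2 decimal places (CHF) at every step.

DAP: the seller bears all costs to the named destination except import duty and clearance.
Seller's account: goods 290525.36 + export clearance 84.74 + origin terminal 148.10 + freight 6203.35 + insurance 480.65 + destination terminal 1085.17 = 298527.37
Buyer's account: brokerage 243.93 + duty 5884.98 = 6128.91

Seller's account: CHF 298527.37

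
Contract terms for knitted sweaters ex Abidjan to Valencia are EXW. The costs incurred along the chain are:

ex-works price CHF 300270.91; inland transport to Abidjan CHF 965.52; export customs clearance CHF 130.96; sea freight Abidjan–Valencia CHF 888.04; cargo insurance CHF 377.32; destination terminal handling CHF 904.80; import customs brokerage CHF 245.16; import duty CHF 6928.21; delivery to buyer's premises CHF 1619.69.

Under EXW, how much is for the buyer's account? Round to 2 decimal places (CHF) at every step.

Buyer's account: CHF 12059.70

EXW: the seller makes goods available at their premises; the buyer bears all onward costs.
Seller's account: goods 300270.91 = 300270.91
Buyer's account: inland to port 965.52 + export clearance 130.96 + freight 888.04 + insurance 377.32 + destination terminal 904.80 + brokerage 245.16 + duty 6928.21 + delivery 1619.69 = 12059.70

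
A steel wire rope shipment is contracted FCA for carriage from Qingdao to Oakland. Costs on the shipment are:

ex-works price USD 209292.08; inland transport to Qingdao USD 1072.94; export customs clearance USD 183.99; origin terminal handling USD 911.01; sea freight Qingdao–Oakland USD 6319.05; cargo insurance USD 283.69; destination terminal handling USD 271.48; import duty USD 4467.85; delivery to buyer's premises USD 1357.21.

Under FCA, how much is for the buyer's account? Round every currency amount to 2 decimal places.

FCA: the seller delivers export-cleared goods to the carrier; the buyer bears costs from that point.
Seller's account: goods 209292.08 + inland to port 1072.94 + export clearance 183.99 = 210549.01
Buyer's account: origin terminal 911.01 + freight 6319.05 + insurance 283.69 + destination terminal 271.48 + duty 4467.85 + delivery 1357.21 = 13610.29

Buyer's account: USD 13610.29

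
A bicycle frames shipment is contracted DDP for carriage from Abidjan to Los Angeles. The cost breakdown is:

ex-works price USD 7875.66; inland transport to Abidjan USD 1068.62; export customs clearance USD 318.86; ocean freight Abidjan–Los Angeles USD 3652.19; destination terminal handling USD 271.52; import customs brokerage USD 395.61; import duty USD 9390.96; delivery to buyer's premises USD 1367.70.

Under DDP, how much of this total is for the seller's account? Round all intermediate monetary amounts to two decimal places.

DDP: the seller bears all costs including import duty.
Seller's account: goods 7875.66 + inland to port 1068.62 + export clearance 318.86 + freight 3652.19 + destination terminal 271.52 + brokerage 395.61 + duty 9390.96 + delivery 1367.70 = 24341.12
Buyer's account: 0.00

Seller's account: USD 24341.12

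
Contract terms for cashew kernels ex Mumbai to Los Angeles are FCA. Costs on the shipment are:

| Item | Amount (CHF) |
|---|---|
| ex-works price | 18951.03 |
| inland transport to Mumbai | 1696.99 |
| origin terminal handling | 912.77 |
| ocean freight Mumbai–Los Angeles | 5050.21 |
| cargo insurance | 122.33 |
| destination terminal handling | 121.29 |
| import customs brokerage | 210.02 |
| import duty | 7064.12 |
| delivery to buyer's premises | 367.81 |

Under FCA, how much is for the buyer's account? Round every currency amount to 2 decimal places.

FCA: the seller delivers export-cleared goods to the carrier; the buyer bears costs from that point.
Seller's account: goods 18951.03 + inland to port 1696.99 = 20648.02
Buyer's account: origin terminal 912.77 + freight 5050.21 + insurance 122.33 + destination terminal 121.29 + brokerage 210.02 + duty 7064.12 + delivery 367.81 = 13848.55

Buyer's account: CHF 13848.55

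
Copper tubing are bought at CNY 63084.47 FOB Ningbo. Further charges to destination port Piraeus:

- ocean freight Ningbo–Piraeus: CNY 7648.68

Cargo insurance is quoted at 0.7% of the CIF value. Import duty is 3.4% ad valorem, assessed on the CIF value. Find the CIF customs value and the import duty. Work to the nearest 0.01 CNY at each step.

CIF value: CNY 71231.77; import duty: CNY 2421.88

Let C be the CIF value. C = FOB price + freight + 0.7% × C
C − 0.7% × C = 63084.47 + 7648.68
0.993 × C = 70733.15
C = 70733.15 / 0.993 = 71231.77
Insurance premium = 0.7% × 71231.77 = 498.62
Import duty = 71231.77 × 3.4% = 2421.88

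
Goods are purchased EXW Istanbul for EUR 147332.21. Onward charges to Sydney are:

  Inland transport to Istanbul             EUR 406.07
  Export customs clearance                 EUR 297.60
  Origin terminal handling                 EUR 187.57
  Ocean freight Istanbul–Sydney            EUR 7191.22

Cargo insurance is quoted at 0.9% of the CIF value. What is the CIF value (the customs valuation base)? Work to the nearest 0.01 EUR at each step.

Let C be the CIF value. C = EXW price + pre-shipment costs + freight + 0.9% × C
C − 0.9% × C = 147332.21 + 406.07 + 297.60 + 187.57 + 7191.22
0.991 × C = 155414.67
C = 155414.67 / 0.991 = 156826.10
Insurance premium = 0.9% × 156826.10 = 1411.43

CIF value: EUR 156826.10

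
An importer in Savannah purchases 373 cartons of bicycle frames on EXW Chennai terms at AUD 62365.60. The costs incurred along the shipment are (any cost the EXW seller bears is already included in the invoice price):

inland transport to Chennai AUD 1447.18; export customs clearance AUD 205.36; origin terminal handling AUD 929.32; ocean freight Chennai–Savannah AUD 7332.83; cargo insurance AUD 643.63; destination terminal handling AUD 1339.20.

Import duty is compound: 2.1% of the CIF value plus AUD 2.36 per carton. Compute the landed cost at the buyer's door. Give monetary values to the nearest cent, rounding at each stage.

EXW: the seller makes goods available at their premises; the buyer bears all onward costs.
CIF value = EXW price + inland to port + export clearance + origin terminal + freight + insurance = 62365.60 + 1447.18 + 205.36 + 929.32 + 7332.83 + 643.63 = 72923.92
Ad valorem component: 72923.92 × 2.1% = 1531.40
Specific component: 373 × 2.36 = 880.28
Import duty = 1531.40 + 880.28 = 2411.68
Buyer bears: inland to port 1447.18 + export clearance 205.36 + origin terminal 929.32 + freight 7332.83 + insurance 643.63 + destination terminal 1339.20 + duty 2411.68 = 14309.20
Landed cost = invoice 62365.60 + 14309.20 = 76674.80

Total landed cost: AUD 76674.80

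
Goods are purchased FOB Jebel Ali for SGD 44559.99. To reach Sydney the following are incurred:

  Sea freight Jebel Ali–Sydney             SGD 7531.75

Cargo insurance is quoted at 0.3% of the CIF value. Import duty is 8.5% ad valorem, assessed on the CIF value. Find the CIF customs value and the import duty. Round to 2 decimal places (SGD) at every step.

CIF value: SGD 52248.49; import duty: SGD 4441.12

Let C be the CIF value. C = FOB price + freight + 0.3% × C
C − 0.3% × C = 44559.99 + 7531.75
0.997 × C = 52091.74
C = 52091.74 / 0.997 = 52248.49
Insurance premium = 0.3% × 52248.49 = 156.75
Import duty = 52248.49 × 8.5% = 4441.12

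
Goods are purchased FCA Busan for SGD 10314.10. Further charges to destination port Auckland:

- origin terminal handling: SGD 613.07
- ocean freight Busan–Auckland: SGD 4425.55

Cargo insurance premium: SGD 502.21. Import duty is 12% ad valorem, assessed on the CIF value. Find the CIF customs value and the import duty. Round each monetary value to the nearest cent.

CIF = FCA price + pre-shipment costs + freight + insurance
CIF = 10314.10 + 613.07 + 4425.55 + 502.21 = 15854.93
Import duty = 15854.93 × 12% = 1902.59

CIF value: SGD 15854.93; import duty: SGD 1902.59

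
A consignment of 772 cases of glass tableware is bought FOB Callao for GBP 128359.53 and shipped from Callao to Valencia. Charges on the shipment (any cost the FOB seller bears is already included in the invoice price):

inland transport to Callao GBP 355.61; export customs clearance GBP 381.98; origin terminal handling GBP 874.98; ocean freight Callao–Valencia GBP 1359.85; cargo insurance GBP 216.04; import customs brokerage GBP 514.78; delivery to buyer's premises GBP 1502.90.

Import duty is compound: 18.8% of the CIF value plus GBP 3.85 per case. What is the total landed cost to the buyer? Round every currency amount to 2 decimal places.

Total landed cost: GBP 159353.16

FOB: the seller bears costs until goods are on board at the origin port; the buyer bears freight, insurance and all costs thereafter.
Already in the invoice (seller's account under FOB): inland to port, export clearance, origin terminal — exclude.
CIF value = FOB price + freight + insurance = 128359.53 + 1359.85 + 216.04 = 129935.42
Ad valorem component: 129935.42 × 18.8% = 24427.86
Specific component: 772 × 3.85 = 2972.20
Import duty = 24427.86 + 2972.20 = 27400.06
Buyer bears: freight 1359.85 + insurance 216.04 + brokerage 514.78 + delivery 1502.90 + duty 27400.06 = 30993.63
Landed cost = invoice 128359.53 + 30993.63 = 159353.16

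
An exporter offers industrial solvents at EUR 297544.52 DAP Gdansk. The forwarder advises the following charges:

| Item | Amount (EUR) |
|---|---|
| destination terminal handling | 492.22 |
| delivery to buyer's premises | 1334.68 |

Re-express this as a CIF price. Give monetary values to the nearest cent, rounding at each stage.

From DAP to CIF, the seller no longer bears: destination terminal, delivery.
CIF price = 297544.52 − 492.22 − 1334.68 = 295717.62

CIF price: EUR 295717.62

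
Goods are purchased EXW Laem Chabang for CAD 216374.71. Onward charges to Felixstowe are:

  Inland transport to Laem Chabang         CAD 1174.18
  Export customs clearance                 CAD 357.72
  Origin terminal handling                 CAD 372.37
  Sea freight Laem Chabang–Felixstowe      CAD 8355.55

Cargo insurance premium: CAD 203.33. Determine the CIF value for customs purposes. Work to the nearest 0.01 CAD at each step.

CIF value: CAD 226837.86

CIF = EXW price + pre-shipment costs + freight + insurance
CIF = 216374.71 + 1174.18 + 357.72 + 372.37 + 8355.55 + 203.33 = 226837.86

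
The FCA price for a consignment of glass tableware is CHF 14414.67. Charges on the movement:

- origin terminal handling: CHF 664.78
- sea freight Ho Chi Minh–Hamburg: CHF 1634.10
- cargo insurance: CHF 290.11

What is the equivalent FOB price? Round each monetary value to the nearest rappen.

Not relevant to the conversion: freight, insurance — on the buyer under both terms; not part of either seller's price.
From FCA to FOB, the seller additionally bears: origin terminal.
FOB price = 14414.67 + 664.78 = 15079.45

FOB price: CHF 15079.45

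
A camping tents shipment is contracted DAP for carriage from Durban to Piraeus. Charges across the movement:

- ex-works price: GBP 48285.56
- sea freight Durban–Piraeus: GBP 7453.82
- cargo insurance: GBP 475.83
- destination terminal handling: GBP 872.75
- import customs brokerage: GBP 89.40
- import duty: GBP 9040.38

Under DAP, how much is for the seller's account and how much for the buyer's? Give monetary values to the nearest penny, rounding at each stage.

Seller: GBP 57087.96; buyer: GBP 9129.78

DAP: the seller bears all costs to the named destination except import duty and clearance.
Seller's account: goods 48285.56 + freight 7453.82 + insurance 475.83 + destination terminal 872.75 = 57087.96
Buyer's account: brokerage 89.40 + duty 9040.38 = 9129.78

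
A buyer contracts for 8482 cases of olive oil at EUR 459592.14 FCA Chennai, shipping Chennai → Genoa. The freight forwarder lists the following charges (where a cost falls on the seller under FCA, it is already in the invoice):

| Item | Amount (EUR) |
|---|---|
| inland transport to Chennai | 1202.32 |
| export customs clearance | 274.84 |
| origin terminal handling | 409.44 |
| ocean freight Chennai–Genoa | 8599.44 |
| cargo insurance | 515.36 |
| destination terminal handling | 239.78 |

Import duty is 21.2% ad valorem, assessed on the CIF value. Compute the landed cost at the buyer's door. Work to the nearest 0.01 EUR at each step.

Total landed cost: EUR 568808.83

FCA: the seller delivers export-cleared goods to the carrier; the buyer bears costs from that point.
Already in the invoice (seller's account under FCA): inland to port, export clearance — exclude.
CIF value = FCA price + origin terminal + freight + insurance = 459592.14 + 409.44 + 8599.44 + 515.36 = 469116.38
Import duty = 469116.38 × 21.2% = 99452.67
Buyer bears: origin terminal 409.44 + freight 8599.44 + insurance 515.36 + destination terminal 239.78 + duty 99452.67 = 109216.69
Landed cost = invoice 459592.14 + 109216.69 = 568808.83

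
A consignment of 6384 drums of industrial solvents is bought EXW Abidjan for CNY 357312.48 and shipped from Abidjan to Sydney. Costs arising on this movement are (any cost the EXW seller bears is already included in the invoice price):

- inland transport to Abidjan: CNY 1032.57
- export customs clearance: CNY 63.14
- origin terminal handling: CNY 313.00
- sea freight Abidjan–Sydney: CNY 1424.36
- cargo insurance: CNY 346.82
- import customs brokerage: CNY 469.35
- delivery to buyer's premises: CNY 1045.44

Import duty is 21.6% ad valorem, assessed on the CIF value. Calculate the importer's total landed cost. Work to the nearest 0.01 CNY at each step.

EXW: the seller makes goods available at their premises; the buyer bears all onward costs.
CIF value = EXW price + inland to port + export clearance + origin terminal + freight + insurance = 357312.48 + 1032.57 + 63.14 + 313.00 + 1424.36 + 346.82 = 360492.37
Import duty = 360492.37 × 21.6% = 77866.35
Buyer bears: inland to port 1032.57 + export clearance 63.14 + origin terminal 313.00 + freight 1424.36 + insurance 346.82 + brokerage 469.35 + delivery 1045.44 + duty 77866.35 = 82561.03
Landed cost = invoice 357312.48 + 82561.03 = 439873.51

Total landed cost: CNY 439873.51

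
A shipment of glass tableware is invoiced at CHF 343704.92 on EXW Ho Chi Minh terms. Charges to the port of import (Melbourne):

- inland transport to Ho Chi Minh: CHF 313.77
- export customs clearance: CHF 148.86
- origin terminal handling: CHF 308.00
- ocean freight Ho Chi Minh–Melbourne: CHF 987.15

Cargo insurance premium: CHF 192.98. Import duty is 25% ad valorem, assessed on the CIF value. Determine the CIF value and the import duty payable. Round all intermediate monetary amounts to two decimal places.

CIF value: CHF 345655.68; import duty: CHF 86413.92

CIF = EXW price + pre-shipment costs + freight + insurance
CIF = 343704.92 + 313.77 + 148.86 + 308.00 + 987.15 + 192.98 = 345655.68
Import duty = 345655.68 × 25% = 86413.92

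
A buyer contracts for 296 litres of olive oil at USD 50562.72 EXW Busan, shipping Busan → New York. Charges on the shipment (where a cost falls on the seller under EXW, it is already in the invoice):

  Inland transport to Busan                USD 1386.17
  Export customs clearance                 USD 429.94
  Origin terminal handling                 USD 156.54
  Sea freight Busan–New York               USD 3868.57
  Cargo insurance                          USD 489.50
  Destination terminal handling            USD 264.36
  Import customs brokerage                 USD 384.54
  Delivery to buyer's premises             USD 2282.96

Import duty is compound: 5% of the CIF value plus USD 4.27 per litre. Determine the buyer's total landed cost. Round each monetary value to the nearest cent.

EXW: the seller makes goods available at their premises; the buyer bears all onward costs.
CIF value = EXW price + inland to port + export clearance + origin terminal + freight + insurance = 50562.72 + 1386.17 + 429.94 + 156.54 + 3868.57 + 489.50 = 56893.44
Ad valorem component: 56893.44 × 5% = 2844.67
Specific component: 296 × 4.27 = 1263.92
Import duty = 2844.67 + 1263.92 = 4108.59
Buyer bears: inland to port 1386.17 + export clearance 429.94 + origin terminal 156.54 + freight 3868.57 + insurance 489.50 + destination terminal 264.36 + brokerage 384.54 + delivery 2282.96 + duty 4108.59 = 13371.17
Landed cost = invoice 50562.72 + 13371.17 = 63933.89

Total landed cost: USD 63933.89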